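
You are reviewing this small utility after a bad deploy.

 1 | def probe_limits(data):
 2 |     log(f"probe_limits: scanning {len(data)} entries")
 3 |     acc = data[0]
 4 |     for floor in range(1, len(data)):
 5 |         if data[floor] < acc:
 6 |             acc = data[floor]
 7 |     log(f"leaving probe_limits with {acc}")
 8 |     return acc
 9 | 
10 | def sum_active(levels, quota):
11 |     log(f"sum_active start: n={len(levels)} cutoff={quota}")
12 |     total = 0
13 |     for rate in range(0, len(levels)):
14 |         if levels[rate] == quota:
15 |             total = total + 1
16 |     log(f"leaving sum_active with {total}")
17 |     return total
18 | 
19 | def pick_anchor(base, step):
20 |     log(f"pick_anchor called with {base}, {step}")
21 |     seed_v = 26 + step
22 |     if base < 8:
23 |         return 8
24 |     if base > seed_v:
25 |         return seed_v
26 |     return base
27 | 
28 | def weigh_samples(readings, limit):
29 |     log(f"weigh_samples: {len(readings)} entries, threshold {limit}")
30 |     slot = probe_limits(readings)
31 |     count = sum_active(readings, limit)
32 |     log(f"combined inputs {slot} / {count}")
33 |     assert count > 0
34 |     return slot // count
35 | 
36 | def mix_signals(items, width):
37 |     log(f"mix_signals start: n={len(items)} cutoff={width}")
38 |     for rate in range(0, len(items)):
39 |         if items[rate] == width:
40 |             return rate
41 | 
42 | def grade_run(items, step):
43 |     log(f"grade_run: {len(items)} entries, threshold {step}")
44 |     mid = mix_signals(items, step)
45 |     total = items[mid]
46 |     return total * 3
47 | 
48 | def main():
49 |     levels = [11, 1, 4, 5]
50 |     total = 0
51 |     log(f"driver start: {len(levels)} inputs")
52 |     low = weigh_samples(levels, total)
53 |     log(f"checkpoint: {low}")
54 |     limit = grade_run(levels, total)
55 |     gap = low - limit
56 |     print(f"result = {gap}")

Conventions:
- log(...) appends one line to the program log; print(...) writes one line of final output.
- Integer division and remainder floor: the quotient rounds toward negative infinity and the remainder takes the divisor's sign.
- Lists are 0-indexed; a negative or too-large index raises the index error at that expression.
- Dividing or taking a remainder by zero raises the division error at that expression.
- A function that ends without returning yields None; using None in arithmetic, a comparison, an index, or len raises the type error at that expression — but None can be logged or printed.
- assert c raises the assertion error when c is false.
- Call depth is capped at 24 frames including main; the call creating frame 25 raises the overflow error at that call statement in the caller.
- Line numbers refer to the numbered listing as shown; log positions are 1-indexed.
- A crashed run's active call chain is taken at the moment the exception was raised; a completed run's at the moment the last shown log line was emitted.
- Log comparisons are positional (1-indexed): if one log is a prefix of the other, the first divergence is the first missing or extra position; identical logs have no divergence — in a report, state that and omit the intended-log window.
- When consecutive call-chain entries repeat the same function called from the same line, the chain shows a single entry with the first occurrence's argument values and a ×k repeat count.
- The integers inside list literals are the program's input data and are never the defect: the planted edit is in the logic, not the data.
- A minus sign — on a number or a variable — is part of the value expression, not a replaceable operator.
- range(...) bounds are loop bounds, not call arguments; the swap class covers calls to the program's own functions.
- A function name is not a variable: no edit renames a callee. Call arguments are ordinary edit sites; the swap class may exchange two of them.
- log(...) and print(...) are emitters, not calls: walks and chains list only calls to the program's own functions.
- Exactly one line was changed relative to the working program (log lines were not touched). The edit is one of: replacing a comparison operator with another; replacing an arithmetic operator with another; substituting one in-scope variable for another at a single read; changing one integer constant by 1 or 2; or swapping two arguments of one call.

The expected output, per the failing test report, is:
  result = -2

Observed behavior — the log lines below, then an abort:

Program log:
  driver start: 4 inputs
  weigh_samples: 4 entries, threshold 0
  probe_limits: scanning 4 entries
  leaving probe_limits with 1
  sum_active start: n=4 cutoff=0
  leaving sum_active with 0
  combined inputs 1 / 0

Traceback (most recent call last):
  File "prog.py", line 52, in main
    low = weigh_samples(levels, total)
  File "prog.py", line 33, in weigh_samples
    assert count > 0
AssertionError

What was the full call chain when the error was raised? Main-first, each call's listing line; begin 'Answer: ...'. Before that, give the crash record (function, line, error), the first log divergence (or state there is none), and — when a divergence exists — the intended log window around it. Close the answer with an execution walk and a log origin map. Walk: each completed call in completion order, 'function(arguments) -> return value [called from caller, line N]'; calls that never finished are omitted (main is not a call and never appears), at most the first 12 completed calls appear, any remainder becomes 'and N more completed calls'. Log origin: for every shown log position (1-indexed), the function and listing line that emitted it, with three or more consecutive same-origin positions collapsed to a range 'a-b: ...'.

Answer: main -> weigh_samples (called at line 52).
The tell: Everything matches until log position 2, which reads 'weigh_samples: 4 entries, threshold 0' in place of 'weigh_samples: 4 entries, threshold 1'.
Crash: weigh_samples, line 33, AssertionError.
First divergence: position 2 — the shown line 'weigh_samples: 4 entries, threshold 0' should read 'weigh_samples: 4 entries, threshold 1'.
Intended log window:
  1: driver start: 4 inputs
  2: weigh_samples: 4 entries, threshold 1
  3: probe_limits: scanning 4 entries
Execution walk:
  probe_limits([11, 1, 4, 5]) -> 1  [called from weigh_samples, line 30]
  sum_active([11, 1, 4, 5], 0) -> 0  [called from weigh_samples, line 31]
Log origin:
  1: logged in main at line 51
  2: logged in weigh_samples at line 29
  3: logged in probe_limits at line 2
  4: logged in probe_limits at line 7
  5: logged in sum_active at line 11
  6: logged in sum_active at line 16
  7: logged in weigh_samples at line 32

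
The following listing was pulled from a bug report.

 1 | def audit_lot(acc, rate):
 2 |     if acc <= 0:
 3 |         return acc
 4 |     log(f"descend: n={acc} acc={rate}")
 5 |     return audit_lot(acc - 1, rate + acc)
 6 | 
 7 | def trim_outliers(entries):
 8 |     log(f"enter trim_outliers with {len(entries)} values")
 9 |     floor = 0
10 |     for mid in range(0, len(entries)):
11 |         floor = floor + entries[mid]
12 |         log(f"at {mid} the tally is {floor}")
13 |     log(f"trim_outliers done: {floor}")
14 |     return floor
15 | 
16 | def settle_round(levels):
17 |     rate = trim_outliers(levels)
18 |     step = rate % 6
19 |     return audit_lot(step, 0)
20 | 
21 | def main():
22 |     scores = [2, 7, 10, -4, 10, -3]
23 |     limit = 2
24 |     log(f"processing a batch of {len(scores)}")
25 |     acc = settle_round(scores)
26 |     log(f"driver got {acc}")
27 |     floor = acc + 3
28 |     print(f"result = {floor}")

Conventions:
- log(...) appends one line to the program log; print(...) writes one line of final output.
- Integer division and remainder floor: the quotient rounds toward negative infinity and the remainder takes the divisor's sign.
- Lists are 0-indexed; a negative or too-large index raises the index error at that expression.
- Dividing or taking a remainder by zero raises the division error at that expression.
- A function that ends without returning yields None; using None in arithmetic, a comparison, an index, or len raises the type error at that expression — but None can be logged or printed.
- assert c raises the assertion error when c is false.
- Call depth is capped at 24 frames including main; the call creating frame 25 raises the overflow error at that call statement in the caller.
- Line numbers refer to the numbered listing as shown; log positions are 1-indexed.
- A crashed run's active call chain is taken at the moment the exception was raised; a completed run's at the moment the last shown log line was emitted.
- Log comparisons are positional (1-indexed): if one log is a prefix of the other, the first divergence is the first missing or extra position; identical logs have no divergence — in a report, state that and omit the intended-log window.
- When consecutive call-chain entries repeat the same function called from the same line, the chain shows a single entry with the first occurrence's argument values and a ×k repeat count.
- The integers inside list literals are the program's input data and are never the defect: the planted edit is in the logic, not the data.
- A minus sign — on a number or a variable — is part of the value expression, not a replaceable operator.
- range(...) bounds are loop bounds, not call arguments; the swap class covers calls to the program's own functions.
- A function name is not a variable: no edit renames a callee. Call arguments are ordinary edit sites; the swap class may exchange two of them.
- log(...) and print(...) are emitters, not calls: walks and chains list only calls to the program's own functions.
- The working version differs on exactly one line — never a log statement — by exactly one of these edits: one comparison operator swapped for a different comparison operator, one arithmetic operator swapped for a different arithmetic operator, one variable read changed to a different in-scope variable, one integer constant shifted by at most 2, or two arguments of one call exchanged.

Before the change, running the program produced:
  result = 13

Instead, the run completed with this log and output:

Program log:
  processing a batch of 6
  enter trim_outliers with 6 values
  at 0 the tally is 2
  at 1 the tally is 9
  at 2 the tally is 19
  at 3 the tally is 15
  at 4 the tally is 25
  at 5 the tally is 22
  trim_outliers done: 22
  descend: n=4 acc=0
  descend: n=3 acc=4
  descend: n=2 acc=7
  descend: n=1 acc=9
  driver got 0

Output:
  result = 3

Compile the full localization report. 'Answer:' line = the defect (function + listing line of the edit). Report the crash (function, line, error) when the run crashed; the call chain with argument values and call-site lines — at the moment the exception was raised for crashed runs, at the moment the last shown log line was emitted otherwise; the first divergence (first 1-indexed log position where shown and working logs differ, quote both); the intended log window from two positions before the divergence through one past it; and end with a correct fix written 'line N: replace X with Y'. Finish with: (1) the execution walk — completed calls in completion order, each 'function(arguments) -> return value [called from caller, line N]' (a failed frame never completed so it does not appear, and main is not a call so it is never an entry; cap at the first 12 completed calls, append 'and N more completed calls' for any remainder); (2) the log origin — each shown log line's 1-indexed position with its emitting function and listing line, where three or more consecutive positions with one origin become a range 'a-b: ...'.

Answer: the defect is in audit_lot at line 3.
Core observation: At log position 14 the runs split — shown 'driver got 0', but the working version logs 'driver got 10'.
Call chain: main.
First divergence: position 14; shown 'driver got 0' vs intended 'driver got 10'.
Intended log window:
  12: descend: n=2 acc=7
  13: descend: n=1 acc=9
  14: driver got 10
Execution walk:
  trim_outliers([2, 7, 10, -4, 10, -3]) -> 22  [called from settle_round, line 17]
  audit_lot(0, 10) -> 0  [called from audit_lot, line 5]
  audit_lot(1, 9) -> 0  [called from audit_lot, line 5]
  audit_lot(2, 7) -> 0  [called from audit_lot, line 5]
  audit_lot(3, 4) -> 0  [called from audit_lot, line 5]
  audit_lot(4, 0) -> 0  [called from settle_round, line 19]
  settle_round([2, 7, 10, -4, 10, -3]) -> 0  [called from main, line 25]
Origin of each log line:
  1: logged in main at line 24
  2: logged in trim_outliers at line 8
  3-8: logged in trim_outliers at line 12
  9: logged in trim_outliers at line 13
  10-13: logged in audit_lot at line 4
  14: logged in main at line 26
A correct fix: line 3: replace `acc` with `rate`.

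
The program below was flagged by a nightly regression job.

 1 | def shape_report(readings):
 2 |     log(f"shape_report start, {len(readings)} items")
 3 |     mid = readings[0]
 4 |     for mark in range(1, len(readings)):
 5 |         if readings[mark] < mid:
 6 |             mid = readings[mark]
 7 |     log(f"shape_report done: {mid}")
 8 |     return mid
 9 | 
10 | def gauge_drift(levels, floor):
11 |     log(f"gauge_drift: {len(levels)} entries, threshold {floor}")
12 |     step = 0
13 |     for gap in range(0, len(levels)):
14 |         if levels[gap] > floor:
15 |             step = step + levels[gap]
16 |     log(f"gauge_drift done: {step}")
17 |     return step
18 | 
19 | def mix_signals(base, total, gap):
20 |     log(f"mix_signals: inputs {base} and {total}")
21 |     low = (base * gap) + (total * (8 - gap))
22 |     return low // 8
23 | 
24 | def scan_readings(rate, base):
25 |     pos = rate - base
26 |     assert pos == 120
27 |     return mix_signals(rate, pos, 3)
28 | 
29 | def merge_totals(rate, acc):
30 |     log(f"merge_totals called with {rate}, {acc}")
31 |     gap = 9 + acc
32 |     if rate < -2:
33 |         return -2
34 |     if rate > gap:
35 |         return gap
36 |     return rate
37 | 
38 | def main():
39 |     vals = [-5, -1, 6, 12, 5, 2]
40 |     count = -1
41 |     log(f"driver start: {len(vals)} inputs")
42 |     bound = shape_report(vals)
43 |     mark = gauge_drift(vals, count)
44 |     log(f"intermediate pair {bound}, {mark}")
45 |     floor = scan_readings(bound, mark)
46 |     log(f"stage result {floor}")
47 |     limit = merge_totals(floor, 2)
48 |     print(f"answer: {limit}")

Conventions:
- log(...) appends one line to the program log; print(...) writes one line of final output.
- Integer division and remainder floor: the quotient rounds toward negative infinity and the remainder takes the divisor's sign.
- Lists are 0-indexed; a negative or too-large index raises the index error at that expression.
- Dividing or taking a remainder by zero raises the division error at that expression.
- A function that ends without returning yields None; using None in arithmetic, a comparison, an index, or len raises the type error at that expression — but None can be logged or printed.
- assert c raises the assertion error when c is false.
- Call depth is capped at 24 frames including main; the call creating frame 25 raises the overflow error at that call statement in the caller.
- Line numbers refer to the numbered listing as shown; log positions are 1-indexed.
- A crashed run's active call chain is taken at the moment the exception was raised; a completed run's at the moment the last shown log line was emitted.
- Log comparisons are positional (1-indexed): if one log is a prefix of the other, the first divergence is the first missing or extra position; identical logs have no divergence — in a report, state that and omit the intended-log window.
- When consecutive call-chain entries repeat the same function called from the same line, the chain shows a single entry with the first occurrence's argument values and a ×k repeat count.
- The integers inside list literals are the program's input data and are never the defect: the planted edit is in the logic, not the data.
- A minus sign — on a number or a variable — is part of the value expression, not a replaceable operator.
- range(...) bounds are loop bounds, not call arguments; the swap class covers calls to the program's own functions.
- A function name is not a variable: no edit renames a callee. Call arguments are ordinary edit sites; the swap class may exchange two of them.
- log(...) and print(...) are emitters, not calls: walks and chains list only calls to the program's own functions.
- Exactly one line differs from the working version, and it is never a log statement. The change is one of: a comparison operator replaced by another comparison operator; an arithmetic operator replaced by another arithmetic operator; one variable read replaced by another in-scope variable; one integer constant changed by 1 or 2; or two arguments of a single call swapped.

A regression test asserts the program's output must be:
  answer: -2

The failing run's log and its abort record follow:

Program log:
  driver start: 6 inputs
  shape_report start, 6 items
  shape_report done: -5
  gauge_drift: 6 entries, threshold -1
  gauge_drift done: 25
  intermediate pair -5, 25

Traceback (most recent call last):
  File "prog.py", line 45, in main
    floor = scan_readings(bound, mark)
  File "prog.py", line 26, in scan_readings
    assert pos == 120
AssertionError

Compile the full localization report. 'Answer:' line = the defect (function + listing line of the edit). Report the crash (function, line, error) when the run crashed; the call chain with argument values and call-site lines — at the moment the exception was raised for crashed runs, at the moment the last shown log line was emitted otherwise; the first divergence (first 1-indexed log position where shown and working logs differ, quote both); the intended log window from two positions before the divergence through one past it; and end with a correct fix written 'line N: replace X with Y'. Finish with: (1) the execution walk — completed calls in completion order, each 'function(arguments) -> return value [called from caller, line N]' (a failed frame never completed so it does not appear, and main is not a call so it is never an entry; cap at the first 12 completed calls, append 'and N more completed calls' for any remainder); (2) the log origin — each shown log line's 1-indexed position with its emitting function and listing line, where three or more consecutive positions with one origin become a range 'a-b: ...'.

Answer: the defect is in scan_readings at line 26.
Key observation: A complete run would log 'mix_signals: inputs -5 and -30' next, but this one stopped at 6 lines.
Crash: scan_readings, line 26, AssertionError.
Call chain: main -> scan_readings(-5, 25) (called at line 45).
First divergence: position 7 (shown log ended at 6 lines; the working version continues: 'mix_signals: inputs -5 and -30').
Intended log window:
  5: gauge_drift done: 25
  6: intermediate pair -5, 25
  7: mix_signals: inputs -5 and -30
  8: stage result -21
Execution walk:
  shape_report([-5, -1, 6, 12, 5, 2]) -> -5  [called from main, line 42]
  gauge_drift([-5, -1, 6, 12, 5, 2], -1) -> 25  [called from main, line 43]
Log line origins:
  1: logged in main at line 41
  2: logged in shape_report at line 2
  3: logged in shape_report at line 7
  4: logged in gauge_drift at line 11
  5: logged in gauge_drift at line 16
  6: logged in main at line 44
A correct fix: line 26: replace `==` with `<=`.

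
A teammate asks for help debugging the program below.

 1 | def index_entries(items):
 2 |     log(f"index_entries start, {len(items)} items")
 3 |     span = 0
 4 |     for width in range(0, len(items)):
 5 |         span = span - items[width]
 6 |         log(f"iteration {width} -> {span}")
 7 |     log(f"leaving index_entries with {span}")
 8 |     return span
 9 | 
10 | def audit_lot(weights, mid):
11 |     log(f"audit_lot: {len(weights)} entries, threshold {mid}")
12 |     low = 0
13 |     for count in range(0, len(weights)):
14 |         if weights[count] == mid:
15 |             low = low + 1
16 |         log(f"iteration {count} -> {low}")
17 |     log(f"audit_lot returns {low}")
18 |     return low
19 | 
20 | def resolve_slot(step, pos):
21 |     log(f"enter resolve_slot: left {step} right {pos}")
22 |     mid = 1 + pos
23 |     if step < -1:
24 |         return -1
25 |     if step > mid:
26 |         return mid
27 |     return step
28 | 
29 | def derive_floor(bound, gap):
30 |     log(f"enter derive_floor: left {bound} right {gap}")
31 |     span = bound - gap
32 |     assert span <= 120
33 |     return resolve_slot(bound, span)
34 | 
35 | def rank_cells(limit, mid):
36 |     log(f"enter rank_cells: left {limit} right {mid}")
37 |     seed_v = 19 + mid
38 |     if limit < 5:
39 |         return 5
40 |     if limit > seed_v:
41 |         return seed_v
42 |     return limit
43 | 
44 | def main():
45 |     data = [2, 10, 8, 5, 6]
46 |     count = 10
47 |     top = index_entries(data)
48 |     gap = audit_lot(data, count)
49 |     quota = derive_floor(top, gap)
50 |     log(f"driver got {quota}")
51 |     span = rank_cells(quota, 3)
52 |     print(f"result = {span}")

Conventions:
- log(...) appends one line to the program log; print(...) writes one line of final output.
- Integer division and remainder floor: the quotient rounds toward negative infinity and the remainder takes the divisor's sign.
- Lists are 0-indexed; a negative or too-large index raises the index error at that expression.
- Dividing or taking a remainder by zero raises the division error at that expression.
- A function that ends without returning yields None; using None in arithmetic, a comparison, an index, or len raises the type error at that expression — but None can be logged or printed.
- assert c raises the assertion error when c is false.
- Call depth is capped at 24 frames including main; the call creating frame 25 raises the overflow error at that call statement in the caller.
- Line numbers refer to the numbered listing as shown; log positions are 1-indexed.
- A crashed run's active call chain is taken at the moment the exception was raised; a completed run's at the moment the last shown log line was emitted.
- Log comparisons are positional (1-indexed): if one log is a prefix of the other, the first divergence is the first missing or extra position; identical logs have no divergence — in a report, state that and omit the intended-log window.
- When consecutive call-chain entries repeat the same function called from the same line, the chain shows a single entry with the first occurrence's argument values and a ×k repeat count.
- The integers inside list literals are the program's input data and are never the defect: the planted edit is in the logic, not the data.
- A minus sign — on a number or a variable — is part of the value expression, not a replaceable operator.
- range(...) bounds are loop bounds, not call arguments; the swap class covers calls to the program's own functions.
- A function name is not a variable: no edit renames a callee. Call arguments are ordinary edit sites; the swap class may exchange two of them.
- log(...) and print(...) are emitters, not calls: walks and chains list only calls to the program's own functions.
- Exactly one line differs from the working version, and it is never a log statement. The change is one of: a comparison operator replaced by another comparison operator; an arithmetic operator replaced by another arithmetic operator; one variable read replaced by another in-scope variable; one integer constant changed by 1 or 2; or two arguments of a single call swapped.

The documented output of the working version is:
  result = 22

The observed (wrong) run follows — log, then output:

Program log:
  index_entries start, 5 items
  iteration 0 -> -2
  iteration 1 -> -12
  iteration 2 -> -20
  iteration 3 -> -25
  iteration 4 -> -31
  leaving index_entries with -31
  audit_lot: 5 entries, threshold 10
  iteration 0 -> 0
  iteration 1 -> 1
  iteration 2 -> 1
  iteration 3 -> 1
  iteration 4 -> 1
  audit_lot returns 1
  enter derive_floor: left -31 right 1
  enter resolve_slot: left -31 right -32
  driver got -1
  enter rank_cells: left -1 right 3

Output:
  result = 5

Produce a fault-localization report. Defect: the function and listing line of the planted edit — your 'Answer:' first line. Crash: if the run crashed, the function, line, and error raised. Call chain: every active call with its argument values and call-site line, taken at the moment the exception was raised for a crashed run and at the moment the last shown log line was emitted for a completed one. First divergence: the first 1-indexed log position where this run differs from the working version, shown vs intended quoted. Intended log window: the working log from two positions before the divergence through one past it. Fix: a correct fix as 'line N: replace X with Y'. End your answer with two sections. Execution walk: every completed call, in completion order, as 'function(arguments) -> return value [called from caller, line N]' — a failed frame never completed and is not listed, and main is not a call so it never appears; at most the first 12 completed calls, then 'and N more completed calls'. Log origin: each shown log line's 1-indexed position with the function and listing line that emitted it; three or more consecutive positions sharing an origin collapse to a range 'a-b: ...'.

Answer: the defect is in index_entries at line 5.
Key observation: The earliest visible damage is log position 2 — 'iteration 0 -> -2' rather than the intended 'iteration 0 -> 2'.
Call chain: main -> rank_cells(-1, 3) (called at line 51).
First divergence: position 2; shown 'iteration 0 -> -2' vs intended 'iteration 0 -> 2'.
Intended log window:
  1: index_entries start, 5 items
  2: iteration 0 -> 2
  3: iteration 1 -> 12
Execution walk:
  index_entries([2, 10, 8, 5, 6]) -> -31  [called from main, line 47]
  audit_lot([2, 10, 8, 5, 6], 10) -> 1  [called from main, line 48]
  resolve_slot(-31, -32) -> -1  [called from derive_floor, line 33]
  derive_floor(-31, 1) -> -1  [called from main, line 49]
  rank_cells(-1, 3) -> 5  [called from main, line 51]
Origin of each log line:
  1: from index_entries, line 2
  2-6: from index_entries, line 6
  7: from index_entries, line 7
  8: from audit_lot, line 11
  9-13: from audit_lot, line 16
  14: from audit_lot, line 17
  15: from derive_floor, line 30
  16: from resolve_slot, line 21
  17: from main, line 50
  18: from rank_cells, line 36
A correct fix: line 5: replace `-` with `+`.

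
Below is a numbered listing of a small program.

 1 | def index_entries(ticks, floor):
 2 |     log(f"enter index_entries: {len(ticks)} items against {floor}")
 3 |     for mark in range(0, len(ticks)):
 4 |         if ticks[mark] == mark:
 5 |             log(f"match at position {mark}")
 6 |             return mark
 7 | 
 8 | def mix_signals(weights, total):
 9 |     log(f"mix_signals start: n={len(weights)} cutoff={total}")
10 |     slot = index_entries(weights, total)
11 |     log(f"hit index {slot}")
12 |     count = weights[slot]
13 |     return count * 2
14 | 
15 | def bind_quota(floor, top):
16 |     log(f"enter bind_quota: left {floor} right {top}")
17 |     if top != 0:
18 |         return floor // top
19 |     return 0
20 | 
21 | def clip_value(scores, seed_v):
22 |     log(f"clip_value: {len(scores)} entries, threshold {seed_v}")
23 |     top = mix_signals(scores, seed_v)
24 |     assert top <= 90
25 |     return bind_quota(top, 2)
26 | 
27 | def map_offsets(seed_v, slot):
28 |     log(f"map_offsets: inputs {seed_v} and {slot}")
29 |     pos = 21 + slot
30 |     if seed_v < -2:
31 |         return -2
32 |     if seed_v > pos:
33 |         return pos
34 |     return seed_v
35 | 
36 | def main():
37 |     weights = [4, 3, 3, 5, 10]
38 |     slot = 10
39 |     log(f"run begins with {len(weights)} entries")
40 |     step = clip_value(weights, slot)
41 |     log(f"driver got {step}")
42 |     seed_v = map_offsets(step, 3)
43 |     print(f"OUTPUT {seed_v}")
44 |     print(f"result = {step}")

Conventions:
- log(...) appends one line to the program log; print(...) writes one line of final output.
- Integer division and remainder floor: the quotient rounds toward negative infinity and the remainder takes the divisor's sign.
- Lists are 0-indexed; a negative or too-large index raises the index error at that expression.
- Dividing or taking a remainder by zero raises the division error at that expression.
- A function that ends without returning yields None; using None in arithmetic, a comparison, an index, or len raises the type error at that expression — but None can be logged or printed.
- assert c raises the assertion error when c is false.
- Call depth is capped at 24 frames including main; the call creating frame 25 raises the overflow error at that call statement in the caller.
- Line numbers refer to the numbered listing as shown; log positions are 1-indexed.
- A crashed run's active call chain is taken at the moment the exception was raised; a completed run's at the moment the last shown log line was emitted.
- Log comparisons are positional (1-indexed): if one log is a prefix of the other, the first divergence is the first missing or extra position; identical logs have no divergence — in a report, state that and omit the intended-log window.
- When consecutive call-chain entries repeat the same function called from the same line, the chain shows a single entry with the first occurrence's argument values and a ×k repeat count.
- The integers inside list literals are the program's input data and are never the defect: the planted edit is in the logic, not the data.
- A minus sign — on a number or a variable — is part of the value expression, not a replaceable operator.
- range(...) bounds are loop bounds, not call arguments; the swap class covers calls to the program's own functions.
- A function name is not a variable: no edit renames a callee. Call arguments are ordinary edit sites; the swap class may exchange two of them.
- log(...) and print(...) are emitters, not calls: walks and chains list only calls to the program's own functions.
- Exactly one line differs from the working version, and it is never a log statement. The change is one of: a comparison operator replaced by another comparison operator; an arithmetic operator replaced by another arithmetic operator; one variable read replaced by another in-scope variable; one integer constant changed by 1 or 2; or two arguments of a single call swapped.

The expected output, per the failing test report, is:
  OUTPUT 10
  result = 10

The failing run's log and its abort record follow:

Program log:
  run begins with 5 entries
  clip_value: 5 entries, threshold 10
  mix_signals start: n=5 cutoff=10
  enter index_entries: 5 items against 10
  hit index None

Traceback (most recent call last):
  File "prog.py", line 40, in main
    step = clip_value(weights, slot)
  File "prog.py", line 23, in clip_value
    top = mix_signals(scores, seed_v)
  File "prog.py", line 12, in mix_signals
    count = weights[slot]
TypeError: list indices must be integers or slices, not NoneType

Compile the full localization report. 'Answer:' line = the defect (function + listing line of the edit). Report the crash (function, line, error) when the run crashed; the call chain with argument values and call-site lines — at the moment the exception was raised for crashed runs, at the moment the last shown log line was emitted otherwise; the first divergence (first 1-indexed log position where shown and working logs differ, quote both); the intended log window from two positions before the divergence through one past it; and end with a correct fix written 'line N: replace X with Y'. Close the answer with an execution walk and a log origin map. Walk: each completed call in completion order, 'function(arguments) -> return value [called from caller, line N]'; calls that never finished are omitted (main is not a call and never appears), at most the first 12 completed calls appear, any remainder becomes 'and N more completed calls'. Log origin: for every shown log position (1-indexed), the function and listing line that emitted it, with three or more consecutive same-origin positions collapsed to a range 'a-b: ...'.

Answer: the defect is in index_entries at line 4.
Key fact: Position 5 is the first bad log line: 'hit index None' should read 'match at position 4'.
Crash: mix_signals, line 12, TypeError.
Call chain: main -> clip_value([4, 3, 3, 5, 10], 10) (called at line 40) -> mix_signals([4, 3, 3, 5, 10], 10) (called at line 23).
First divergence: at position 5 the run shows 'hit index None' where the working version logs 'match at position 4'.
Intended log window:
  3: mix_signals start: n=5 cutoff=10
  4: enter index_entries: 5 items against 10
  5: match at position 4
  6: hit index 4
Execution walk:
  index_entries([4, 3, 3, 5, 10], 10) -> None  [called from mix_signals, line 10]
Log origin:
  1: emitted by main (line 39)
  2: emitted by clip_value (line 22)
  3: emitted by mix_signals (line 9)
  4: emitted by index_entries (line 2)
  5: emitted by mix_signals (line 11)
A correct fix: line 4: replace `ticks[mark] == mark` with `ticks[mark] == floor`.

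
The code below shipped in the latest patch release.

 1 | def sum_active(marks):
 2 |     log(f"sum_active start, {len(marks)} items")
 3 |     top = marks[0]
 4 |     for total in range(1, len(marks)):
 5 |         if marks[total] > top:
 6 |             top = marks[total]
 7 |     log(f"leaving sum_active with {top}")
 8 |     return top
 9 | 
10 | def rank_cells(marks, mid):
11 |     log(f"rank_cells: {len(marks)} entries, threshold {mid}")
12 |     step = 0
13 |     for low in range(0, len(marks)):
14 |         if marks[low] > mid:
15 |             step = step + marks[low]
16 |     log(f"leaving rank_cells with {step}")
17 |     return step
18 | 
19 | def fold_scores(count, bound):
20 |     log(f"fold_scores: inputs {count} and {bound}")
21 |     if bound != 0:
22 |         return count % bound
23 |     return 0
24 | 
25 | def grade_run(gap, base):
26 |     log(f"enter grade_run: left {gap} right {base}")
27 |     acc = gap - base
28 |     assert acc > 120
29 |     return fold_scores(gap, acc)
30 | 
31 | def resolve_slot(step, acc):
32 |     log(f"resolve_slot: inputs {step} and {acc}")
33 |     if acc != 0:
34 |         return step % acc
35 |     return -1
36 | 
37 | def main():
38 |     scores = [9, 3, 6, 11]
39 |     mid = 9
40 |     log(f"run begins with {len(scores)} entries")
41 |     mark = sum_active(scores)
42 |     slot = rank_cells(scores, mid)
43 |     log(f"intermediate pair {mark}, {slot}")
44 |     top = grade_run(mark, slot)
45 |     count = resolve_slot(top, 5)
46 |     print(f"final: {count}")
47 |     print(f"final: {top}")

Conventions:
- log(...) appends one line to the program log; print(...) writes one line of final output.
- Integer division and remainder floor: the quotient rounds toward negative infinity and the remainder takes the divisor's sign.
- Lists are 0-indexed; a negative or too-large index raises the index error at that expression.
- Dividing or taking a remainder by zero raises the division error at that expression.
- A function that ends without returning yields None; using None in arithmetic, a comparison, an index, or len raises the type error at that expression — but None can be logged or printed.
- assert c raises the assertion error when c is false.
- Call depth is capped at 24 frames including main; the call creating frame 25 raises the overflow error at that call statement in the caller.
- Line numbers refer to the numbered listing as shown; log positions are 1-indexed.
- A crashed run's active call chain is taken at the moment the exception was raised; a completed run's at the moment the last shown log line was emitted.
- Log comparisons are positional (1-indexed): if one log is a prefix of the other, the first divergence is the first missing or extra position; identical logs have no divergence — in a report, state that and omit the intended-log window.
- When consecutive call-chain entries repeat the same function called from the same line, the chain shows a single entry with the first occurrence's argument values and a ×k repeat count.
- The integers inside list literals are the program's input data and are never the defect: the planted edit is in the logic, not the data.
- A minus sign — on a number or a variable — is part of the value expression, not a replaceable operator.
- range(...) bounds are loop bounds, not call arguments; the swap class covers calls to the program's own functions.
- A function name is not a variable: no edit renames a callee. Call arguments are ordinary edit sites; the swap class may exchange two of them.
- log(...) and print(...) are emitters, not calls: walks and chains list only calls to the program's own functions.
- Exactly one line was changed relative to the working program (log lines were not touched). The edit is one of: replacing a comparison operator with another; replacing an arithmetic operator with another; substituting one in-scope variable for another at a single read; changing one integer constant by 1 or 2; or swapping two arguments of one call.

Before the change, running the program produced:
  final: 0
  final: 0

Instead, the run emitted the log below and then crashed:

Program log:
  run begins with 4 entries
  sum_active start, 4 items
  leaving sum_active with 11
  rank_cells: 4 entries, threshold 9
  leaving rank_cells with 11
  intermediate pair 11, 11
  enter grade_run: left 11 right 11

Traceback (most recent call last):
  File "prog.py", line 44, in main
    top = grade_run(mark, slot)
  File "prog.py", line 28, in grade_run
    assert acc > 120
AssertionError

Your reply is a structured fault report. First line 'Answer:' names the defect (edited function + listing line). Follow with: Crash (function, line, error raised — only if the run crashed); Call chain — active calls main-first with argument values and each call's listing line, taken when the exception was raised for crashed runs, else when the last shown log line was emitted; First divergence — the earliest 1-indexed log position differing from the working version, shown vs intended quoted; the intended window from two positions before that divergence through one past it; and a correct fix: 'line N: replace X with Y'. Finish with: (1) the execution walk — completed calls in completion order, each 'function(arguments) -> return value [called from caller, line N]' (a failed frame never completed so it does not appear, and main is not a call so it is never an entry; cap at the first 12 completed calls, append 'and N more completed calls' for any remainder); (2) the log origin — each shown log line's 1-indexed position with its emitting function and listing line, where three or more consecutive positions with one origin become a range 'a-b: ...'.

Answer: the defect is in grade_run at line 28.
The tell: Only 7 log lines were emitted before the run died; the intended continuation was 'fold_scores: inputs 11 and 0'.
Crash: grade_run, line 28, AssertionError.
Call chain: main -> grade_run(11, 11) (called at line 44).
First divergence: position 8 (shown log ended at 7 lines; the working version continues: 'fold_scores: inputs 11 and 0').
Intended log window:
  6: intermediate pair 11, 11
  7: enter grade_run: left 11 right 11
  8: fold_scores: inputs 11 and 0
  9: resolve_slot: inputs 0 and 5
Execution walk:
  sum_active([9, 3, 6, 11]) -> 11  [called from main, line 41]
  rank_cells([9, 3, 6, 11], 9) -> 11  [called from main, line 42]
Origin of each log line:
  1: from main, line 40
  2: from sum_active, line 2
  3: from sum_active, line 7
  4: from rank_cells, line 11
  5: from rank_cells, line 16
  6: from main, line 43
  7: from grade_run, line 26
A correct fix: line 28: replace `>` with `<=`.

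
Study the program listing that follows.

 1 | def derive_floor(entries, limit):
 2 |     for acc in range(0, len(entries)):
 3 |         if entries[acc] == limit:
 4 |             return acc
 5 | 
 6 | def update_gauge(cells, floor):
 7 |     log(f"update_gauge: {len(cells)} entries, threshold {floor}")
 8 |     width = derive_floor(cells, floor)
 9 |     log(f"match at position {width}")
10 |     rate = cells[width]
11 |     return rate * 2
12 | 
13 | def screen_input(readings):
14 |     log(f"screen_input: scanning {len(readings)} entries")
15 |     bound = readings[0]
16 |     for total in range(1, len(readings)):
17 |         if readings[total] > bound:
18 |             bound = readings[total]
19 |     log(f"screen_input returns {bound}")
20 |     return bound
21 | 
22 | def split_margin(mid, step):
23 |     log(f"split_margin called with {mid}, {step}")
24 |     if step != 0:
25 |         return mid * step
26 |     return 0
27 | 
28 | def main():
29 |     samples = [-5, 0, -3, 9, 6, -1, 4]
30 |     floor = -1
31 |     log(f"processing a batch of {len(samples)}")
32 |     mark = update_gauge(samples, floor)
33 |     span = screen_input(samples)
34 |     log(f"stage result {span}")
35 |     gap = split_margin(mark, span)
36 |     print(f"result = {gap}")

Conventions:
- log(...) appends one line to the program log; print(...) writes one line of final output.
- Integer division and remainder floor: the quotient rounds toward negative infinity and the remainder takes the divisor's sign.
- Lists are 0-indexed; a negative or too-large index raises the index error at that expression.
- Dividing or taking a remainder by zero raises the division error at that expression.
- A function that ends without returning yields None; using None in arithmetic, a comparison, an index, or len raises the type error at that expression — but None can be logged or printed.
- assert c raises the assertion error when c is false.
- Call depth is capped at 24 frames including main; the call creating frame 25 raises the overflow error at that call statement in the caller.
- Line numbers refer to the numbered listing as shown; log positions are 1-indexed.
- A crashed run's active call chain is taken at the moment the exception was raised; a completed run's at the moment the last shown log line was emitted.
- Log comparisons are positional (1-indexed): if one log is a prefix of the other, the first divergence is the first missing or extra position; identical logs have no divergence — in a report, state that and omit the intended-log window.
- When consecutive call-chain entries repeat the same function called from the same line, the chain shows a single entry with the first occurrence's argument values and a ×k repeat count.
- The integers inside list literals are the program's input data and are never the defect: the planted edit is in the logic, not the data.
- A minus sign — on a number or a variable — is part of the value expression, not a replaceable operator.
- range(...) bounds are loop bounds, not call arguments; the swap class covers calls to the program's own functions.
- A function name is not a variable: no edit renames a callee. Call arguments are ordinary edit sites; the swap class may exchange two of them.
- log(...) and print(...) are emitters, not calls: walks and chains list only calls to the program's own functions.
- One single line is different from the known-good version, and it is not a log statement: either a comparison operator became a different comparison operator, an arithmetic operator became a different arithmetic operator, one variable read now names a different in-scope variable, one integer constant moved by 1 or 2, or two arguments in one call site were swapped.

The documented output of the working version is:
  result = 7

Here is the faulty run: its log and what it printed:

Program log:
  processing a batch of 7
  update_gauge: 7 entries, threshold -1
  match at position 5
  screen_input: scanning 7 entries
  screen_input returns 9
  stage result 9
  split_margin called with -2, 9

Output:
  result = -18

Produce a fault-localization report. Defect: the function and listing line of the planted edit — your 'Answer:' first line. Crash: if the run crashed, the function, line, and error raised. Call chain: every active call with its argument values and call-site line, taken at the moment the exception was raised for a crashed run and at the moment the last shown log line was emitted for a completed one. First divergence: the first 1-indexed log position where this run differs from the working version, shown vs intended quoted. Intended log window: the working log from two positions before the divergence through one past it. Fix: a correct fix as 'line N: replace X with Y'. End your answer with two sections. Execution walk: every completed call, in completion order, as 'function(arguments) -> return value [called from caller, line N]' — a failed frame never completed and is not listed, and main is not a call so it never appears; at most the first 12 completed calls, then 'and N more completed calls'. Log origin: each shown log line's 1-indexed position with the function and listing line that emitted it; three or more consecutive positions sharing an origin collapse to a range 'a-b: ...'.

Answer: the defect is in split_margin at line 25.
Key fact: The logs agree in full; only the final output differs.
Call chain: main -> split_margin(-2, 9) (called at line 35).
First divergence: none (the log streams are identical).
Execution walk:
  derive_floor([-5, 0, -3, 9, 6, -1, 4], -1) -> 5  [called from update_gauge, line 8]
  update_gauge([-5, 0, -3, 9, 6, -1, 4], -1) -> -2  [called from main, line 32]
  screen_input([-5, 0, -3, 9, 6, -1, 4]) -> 9  [called from main, line 33]
  split_margin(-2, 9) -> -18  [called from main, line 35]
Log origins:
  1: logged in main at line 31
  2: logged in update_gauge at line 7
  3: logged in update_gauge at line 9
  4: logged in screen_input at line 14
  5: logged in screen_input at line 19
  6: logged in main at line 34
  7: logged in split_margin at line 23
A correct fix: line 25: replace `*` with `%`.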